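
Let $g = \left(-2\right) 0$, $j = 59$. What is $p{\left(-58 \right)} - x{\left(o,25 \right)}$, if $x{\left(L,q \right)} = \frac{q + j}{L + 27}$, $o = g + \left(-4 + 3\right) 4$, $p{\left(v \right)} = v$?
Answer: $- \frac{1418}{23} \approx -61.652$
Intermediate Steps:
$g = 0$
$o = -4$ ($o = 0 + \left(-4 + 3\right) 4 = 0 - 4 = -4$)
$x{\left(L,q \right)} = \frac{59 + q}{27 + L}$ ($x{\left(L,q \right)} = \frac{q + 59}{L + 27} = \frac{59 + q}{27 + L}$)
$p{\left(-58 \right)} - x{\left(o,25 \right)} = -58 - \frac{59 + 25}{27 - 4} = -58 - \frac{1}{23} \cdot 84 = -58 - \frac{84}{23} = - \frac{1418}{23}$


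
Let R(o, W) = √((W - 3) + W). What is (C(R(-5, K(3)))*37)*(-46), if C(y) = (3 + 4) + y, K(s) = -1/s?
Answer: -11914 - 1702*I*√33/3 ≈ -11914.0 - 3259.1*I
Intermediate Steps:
R(o, W) = √(-3 + 2*W) (R(o, W) = √((-3 + W) + W) = √(-3 + 2*W))
C(y) = 7 + y
(C(R(-5, K(3)))*37)*(-46) = ((7 + √(-3 + 2*(-1/3)))*37)*(-46) = ((7 + √(-3 + 2*(-1*⅓)))*37)*(-46) = ((7 + √(-3 + 2*(-⅓)))*37)*(-46) = ((7 + √(-3 - ⅔))*37)*(-46) = ((7 + √(-11/3))*37)*(-46) = ((7 + I*√33/3)*37)*(-46) = (259 + 37*I*√33/3)*(-46) = -11914 - 1702*I*√33/3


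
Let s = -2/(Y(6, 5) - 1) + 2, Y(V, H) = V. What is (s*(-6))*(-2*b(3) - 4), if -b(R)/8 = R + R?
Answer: -4416/5 ≈ -883.20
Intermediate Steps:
b(R) = -16*R (b(R) = -8*(R + R) = -16*R)
s = 8/5 (s = -2/(6 - 1) + 2 = -2/5 + 2 = -2*⅕ + 2 = -⅖ + 2 = 8/5 ≈ 1.6000)
(s*(-6))*(-2*b(3) - 4) = ((8/5)*(-6))*(-(-32)*3 - 4) = -48*(-2*(-48) - 4)/5 = -48*(96 - 4)/5 = -48/5*92 = -4416/5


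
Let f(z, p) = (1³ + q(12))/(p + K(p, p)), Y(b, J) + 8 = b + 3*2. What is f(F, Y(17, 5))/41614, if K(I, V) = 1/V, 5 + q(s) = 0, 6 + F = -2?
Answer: -15/2351191 ≈ -6.3797e-6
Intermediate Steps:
F = -8 (F = -6 - 2 = -8)
q(s) = -5 (q(s) = -5 + 0 = -5)
Y(b, J) = -2 + b (Y(b, J) = -8 + (b + 3*2) = -8 + (b + 6) = -8 + (6 + b) = -2 + b)
f(z, p) = -4/(p + 1/p) (f(z, p) = (1³ - 5)/(p + 1/p) = (1 - 5)/(p + 1/p) = -4/(p + 1/p))
f(F, Y(17, 5))/41614 = -4*(-2 + 17)/(1 + (-2 + 17)²)/41614 = -4*15/(1 + 15²)*(1/41614) = -4*15/(1 + 225)*(1/41614) = -4*15/226*(1/41614) = -4*15*1/226*(1/41614) = -30/113*1/41614 = -15/2351191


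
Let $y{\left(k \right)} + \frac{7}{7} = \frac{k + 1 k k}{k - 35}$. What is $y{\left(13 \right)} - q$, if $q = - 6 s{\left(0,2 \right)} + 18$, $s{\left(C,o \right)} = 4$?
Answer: $- \frac{36}{11} \approx -3.2727$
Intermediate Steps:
$q = -6$ ($q = \left(-6\right) 4 + 18 = -24 + 18 = -6$)
$y{\left(k \right)} = -1 + \frac{k + k^{2}}{-35 + k}$ ($y{\left(k \right)} = -1 + \frac{k + 1 k k}{k - 35} = -1 + \frac{k + 1 k^{2}}{-35 + k} = -1 + \frac{k + k^{2}}{-35 + k}$)
$y{\left(13 \right)} - q = \frac{35 + 13^{2}}{-35 + 13} - -6 = \frac{35 + 169}{-22} + 6 = \left(- \frac{1}{22}\right) 204 + 6 = - \frac{102}{11} + 6 = - \frac{36}{11}$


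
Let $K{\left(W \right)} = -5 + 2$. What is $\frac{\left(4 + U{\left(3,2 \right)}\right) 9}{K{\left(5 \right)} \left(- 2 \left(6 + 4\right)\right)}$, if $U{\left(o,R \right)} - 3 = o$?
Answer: $\frac{3}{2} \approx 1.5$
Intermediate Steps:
$U{\left(o,R \right)} = 3 + o$
$K{\left(W \right)} = -3$
$\frac{\left(4 + U{\left(3,2 \right)}\right) 9}{K{\left(5 \right)} \left(- 2 \left(6 + 4\right)\right)} = \frac{\left(4 + \left(3 + 3\right)\right) 9}{\left(-3\right) \left(- 2 \left(6 + 4\right)\right)} = \frac{\left(4 + 6\right) 9}{\left(-3\right) \left(\left(-2\right) 10\right)} = \frac{10 \cdot 9}{\left(-3\right) \left(-20\right)} = \frac{90}{60} = 90 \cdot \frac{1}{60} = \frac{3}{2}$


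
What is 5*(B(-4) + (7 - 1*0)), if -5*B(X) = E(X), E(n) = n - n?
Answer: 35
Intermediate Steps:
E(n) = 0
B(X) = 0 (B(X) = -⅕*0 = 0)
5*(B(-4) + (7 - 1*0)) = 5*(0 + (7 - 1*0)) = 5*(0 + (7 + 0)) = 5*(0 + 7) = 5*7 = 35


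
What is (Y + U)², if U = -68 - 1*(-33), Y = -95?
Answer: 16900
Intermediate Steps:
U = -35 (U = -68 + 33 = -35)
(Y + U)² = (-95 - 35)² = (-130)² = 16900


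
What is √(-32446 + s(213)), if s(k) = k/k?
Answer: 3*I*√3605 ≈ 180.13*I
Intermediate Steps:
s(k) = 1
√(-32446 + s(213)) = √(-32446 + 1) = √(-32445) = 3*I*√3605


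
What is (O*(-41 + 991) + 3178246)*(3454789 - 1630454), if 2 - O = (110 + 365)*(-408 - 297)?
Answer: 586179625621660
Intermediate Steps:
O = 334877 (O = 2 - (110 + 365)*(-408 - 297) = 2 - 475*(-705) = 2 - 1*(-334875) = 2 + 334875 = 334877)
(O*(-41 + 991) + 3178246)*(3454789 - 1630454) = (334877*(-41 + 991) + 3178246)*(3454789 - 1630454) = (334877*950 + 3178246)*1824335 = (318133150 + 3178246)*1824335 = 321311396*1824335 = 586179625621660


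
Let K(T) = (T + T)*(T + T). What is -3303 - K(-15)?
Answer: -4203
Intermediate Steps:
K(T) = 4*T² (K(T) = (2*T)*(2*T) = 4*T²)
-3303 - K(-15) = -3303 - 4*(-15)² = -3303 - 4*225 = -3303 - 1*900 = -3303 - 900 = -4203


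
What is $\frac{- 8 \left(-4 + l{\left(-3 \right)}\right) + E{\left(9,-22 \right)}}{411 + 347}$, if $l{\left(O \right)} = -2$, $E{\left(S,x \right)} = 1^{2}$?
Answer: $\frac{49}{758} \approx 0.064644$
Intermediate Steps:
$E{\left(S,x \right)} = 1$
$\frac{- 8 \left(-4 + l{\left(-3 \right)}\right) + E{\left(9,-22 \right)}}{411 + 347} = \frac{- 8 \left(-4 - 2\right) + 1}{411 + 347} = \frac{\left(-8\right) \left(-6\right) + 1}{758} = \left(48 + 1\right) \frac{1}{758} = 49 \cdot \frac{1}{758} = \frac{49}{758}$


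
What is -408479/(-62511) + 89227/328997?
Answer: 139966034560/20565931467 ≈ 6.8057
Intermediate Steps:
-408479/(-62511) + 89227/328997 = -408479*(-1/62511) + 89227*(1/328997) = 408479/62511 + 89227/328997 = 139966034560/20565931467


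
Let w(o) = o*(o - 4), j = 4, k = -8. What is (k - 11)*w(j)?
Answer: 0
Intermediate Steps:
w(o) = o*(-4 + o)
(k - 11)*w(j) = (-8 - 11)*(4*(-4 + 4)) = -76*0 = -19*0 = 0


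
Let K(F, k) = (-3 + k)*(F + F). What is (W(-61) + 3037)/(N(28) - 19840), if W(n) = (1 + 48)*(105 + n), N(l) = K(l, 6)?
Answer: -5193/19672 ≈ -0.26398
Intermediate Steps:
K(F, k) = 2*F*(-3 + k) (K(F, k) = (-3 + k)*(2*F) = 2*F*(-3 + k))
N(l) = 6*l (N(l) = 2*l*(-3 + 6) = 2*l*3 = 6*l)
W(n) = 5145 + 49*n (W(n) = 49*(105 + n) = 5145 + 49*n)
(W(-61) + 3037)/(N(28) - 19840) = ((5145 + 49*(-61)) + 3037)/(6*28 - 19840) = ((5145 - 2989) + 3037)/(168 - 19840) = (2156 + 3037)/(-19672) = 5193*(-1/19672) = -5193/19672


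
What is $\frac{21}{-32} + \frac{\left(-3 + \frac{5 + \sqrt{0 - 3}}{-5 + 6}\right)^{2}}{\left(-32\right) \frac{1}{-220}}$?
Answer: $\frac{199}{32} + \frac{55 i \sqrt{3}}{2} \approx 6.2188 + 47.631 i$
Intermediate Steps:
$\frac{21}{-32} + \frac{\left(-3 + \frac{5 + \sqrt{0 - 3}}{-5 + 6}\right)^{2}}{\left(-32\right) \frac{1}{-220}} = 21 \left(- \frac{1}{32}\right) + \frac{\left(-3 + \frac{5 + \sqrt{-3}}{1}\right)^{2}}{\left(-32\right) \left(- \frac{1}{220}\right)} = - \frac{21}{32} + \frac{\left(-3 + \left(5 + i \sqrt{3}\right) 1\right)^{2}}{\frac{8}{55}} = - \frac{21}{32} + \left(-3 + \left(5 + i \sqrt{3}\right)\right)^{2} \cdot \frac{55}{8} = - \frac{21}{32} + \left(2 + i \sqrt{3}\right)^{2} \cdot \frac{55}{8} = - \frac{21}{32} + \frac{55 \left(2 + i \sqrt{3}\right)^{2}}{8}$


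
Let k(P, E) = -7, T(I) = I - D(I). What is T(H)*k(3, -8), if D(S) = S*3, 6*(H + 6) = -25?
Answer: -427/3 ≈ -142.33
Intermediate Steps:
H = -61/6 (H = -6 + (1/6)*(-25) = -6 - 25/6 = -61/6 ≈ -10.167)
D(S) = 3*S
T(I) = -2*I (T(I) = I - 3*I = -2*I)
T(H)*k(3, -8) = -2*(-61/6)*(-7) = (61/3)*(-7) = -427/3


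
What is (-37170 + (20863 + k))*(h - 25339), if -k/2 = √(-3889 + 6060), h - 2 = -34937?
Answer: 982888118 + 120548*√2171 ≈ 9.8851e+8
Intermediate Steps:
h = -34935 (h = 2 - 34937 = -34935)
k = -2*√2171 (k = -2*√(-3889 + 6060) = -2*√2171 ≈ -93.188)
(-37170 + (20863 + k))*(h - 25339) = (-37170 + (20863 - 2*√2171))*(-34935 - 25339) = (-16307 - 2*√2171)*(-60274) = 982888118 + 120548*√2171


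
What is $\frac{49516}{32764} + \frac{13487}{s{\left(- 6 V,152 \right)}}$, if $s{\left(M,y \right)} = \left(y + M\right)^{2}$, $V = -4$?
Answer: $\frac{493923921}{253724416} \approx 1.9467$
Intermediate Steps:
$s{\left(M,y \right)} = \left(M + y\right)^{2}$
$\frac{49516}{32764} + \frac{13487}{s{\left(- 6 V,152 \right)}} = \frac{49516}{32764} + \frac{13487}{\left(\left(-6\right) \left(-4\right) + 152\right)^{2}} = 49516 \cdot \frac{1}{32764} + \frac{13487}{\left(24 + 152\right)^{2}} = \frac{12379}{8191} + \frac{13487}{176^{2}} = \frac{12379}{8191} + \frac{13487}{30976} = \frac{493923921}{253724416}$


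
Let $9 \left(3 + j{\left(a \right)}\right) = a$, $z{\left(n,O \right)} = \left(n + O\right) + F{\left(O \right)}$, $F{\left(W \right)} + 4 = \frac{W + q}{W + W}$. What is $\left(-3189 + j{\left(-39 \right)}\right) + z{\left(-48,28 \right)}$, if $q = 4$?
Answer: $- \frac{67615}{21} \approx -3219.8$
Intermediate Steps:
$F{\left(W \right)} = -4 + \frac{4 + W}{2 W}$ ($F{\left(W \right)} = -4 + \frac{W + 4}{W + W} = -4 + \frac{4 + W}{2 W}$)
$z{\left(n,O \right)} = - \frac{7}{2} + O + n + \frac{2}{O}$ ($z{\left(n,O \right)} = \left(n + O\right) - \left(\frac{7}{2} - \frac{2}{O}\right) = \left(O + n\right) - \left(\frac{7}{2} - \frac{2}{O}\right) = - \frac{7}{2} + O + n + \frac{2}{O}$)
$j{\left(a \right)} = -3 + \frac{a}{9}$
$\left(-3189 + j{\left(-39 \right)}\right) + z{\left(-48,28 \right)} = \left(-3189 + \left(-3 + \frac{1}{9} \left(-39\right)\right)\right) + \left(- \frac{7}{2} + 28 - 48 + \frac{2}{28}\right) = \left(-3189 - \frac{22}{3}\right) + \left(- \frac{7}{2} + 28 - 48 + 2 \cdot \frac{1}{28}\right) = \left(-3189 - \frac{22}{3}\right) + \left(- \frac{7}{2} + 28 - 48 + \frac{1}{14}\right) = - \frac{9589}{3} - \frac{164}{7} = - \frac{67615}{21}$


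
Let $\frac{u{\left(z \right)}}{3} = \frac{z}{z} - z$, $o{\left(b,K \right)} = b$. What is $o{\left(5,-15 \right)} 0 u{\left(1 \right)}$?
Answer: $0$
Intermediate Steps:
$u{\left(z \right)} = 3 - 3 z$ ($u{\left(z \right)} = 3 \left(\frac{z}{z} - z\right) = 3 \left(1 - z\right) = 3 - 3 z$)
$o{\left(5,-15 \right)} 0 u{\left(1 \right)} = 5 \cdot 0 \left(3 - 3\right) = 5 \cdot 0 \cdot 0 = 5 \cdot 0 = 0$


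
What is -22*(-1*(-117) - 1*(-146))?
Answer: -5786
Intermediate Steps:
-22*(-1*(-117) - 1*(-146)) = -22*(117 + 146) = -22*263 = -5786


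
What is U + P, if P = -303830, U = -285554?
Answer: -589384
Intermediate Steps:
U + P = -285554 - 303830 = -589384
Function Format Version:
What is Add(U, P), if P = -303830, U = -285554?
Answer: -589384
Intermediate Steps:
Add(U, P) = Add(-285554, -303830) = -589384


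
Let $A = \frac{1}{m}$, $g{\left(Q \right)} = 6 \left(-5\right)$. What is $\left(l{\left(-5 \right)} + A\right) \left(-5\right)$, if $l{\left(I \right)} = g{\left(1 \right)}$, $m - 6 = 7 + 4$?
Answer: $\frac{2545}{17} \approx 149.71$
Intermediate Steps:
$m = 17$ ($m = 6 + \left(7 + 4\right) = 6 + 11 = 17$)
$g{\left(Q \right)} = -30$
$l{\left(I \right)} = -30$
$A = \frac{1}{17} \approx 0.058824$
$\left(l{\left(-5 \right)} + A\right) \left(-5\right) = \left(-30 + \frac{1}{17}\right) \left(-5\right) = \left(- \frac{509}{17}\right) \left(-5\right) = \frac{2545}{17}$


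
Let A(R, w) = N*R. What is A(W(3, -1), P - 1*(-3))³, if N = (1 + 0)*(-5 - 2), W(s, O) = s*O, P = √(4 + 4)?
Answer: 9261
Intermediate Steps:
P = 2*√2 (P = √8 = 2*√2 ≈ 2.8284)
W(s, O) = O*s
N = -7 (N = 1*(-7) = -7)
A(R, w) = -7*R
A(W(3, -1), P - 1*(-3))³ = (-(-7)*3)³ = (-7*(-3))³ = 21³ = 9261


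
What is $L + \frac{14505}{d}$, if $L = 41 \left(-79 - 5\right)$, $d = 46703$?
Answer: $- \frac{160830627}{46703} \approx -3443.7$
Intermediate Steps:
$L = -3444$ ($L = 41 \left(-84\right) = -3444$)
$L + \frac{14505}{d} = -3444 + \frac{14505}{46703} = - \frac{160830627}{46703}$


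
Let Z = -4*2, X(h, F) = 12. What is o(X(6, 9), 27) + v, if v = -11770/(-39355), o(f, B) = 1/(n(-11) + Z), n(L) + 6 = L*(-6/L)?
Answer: 39209/157420 ≈ 0.24907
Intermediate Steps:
n(L) = -12 (n(L) = -6 + L*(-6/L) = -6 - 6 = -12)
Z = -8
o(f, B) = -1/20 (o(f, B) = 1/(-12 - 8) = 1/(-20) = -1/20)
v = 2354/7871 (v = -11770*(-1/39355) = 2354/7871 ≈ 0.29907)
o(X(6, 9), 27) + v = -1/20 + 2354/7871 = 39209/157420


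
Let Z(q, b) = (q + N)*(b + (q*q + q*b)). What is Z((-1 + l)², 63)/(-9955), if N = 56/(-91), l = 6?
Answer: -717371/129415 ≈ -5.5432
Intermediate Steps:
N = -8/13 (N = 56*(-1/91) = -8/13 ≈ -0.61539)
Z(q, b) = (-8/13 + q)*(b + q² + b*q) (Z(q, b) = (q - 8/13)*(b + (q*q + q*b)) = (-8/13 + q)*(b + (q² + b*q)) = (-8/13 + q)*(b + q² + b*q))
Z((-1 + l)², 63)/(-9955) = (((-1 + 6)²)³ - 8/13*63 - 8*(-1 + 6)⁴/13 + 63*((-1 + 6)²)² + (5/13)*63*(-1 + 6)²)/(-9955) = ((5²)³ - 504/13 - 8*(5²)²/13 + 63*(5²)² + (5/13)*63*5²)*(-1/9955) = (25³ - 504/13 - 8/13*25² + 63*25² + (5/13)*63*25)*(-1/9955) = (15625 - 504/13 - 8/13*625 + 63*625 + 7875/13)*(-1/9955) = (15625 - 504/13 - 5000/13 + 39375 + 7875/13)*(-1/9955) = (717371/13)*(-1/9955) = -717371/129415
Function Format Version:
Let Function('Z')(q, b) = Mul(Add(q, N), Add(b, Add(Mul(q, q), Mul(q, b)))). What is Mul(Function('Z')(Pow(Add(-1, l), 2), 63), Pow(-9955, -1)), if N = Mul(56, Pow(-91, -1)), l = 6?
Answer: Rational(-717371, 129415) ≈ -5.5432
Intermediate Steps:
N = Rational(-8, 13) (N = Mul(56, Rational(-1, 91)) = Rational(-8, 13) ≈ -0.61539)
Function('Z')(q, b) = Mul(Add(Rational(-8, 13), q), Add(b, Pow(q, 2), Mul(b, q))) (Function('Z')(q, b) = Mul(Add(q, Rational(-8, 13)), Add(b, Add(Mul(q, q), Mul(q, b)))) = Mul(Add(Rational(-8, 13), q), Add(b, Add(Pow(q, 2), Mul(b, q)))) = Mul(Add(Rational(-8, 13), q), Add(b, Pow(q, 2), Mul(b, q))))
Mul(Function('Z')(Pow(Add(-1, l), 2), 63), Pow(-9955, -1)) = Mul(Add(Pow(Pow(Add(-1, 6), 2), 3), Mul(Rational(-8, 13), 63), Mul(Rational(-8, 13), Pow(Pow(Add(-1, 6), 2), 2)), Mul(63, Pow(Pow(Add(-1, 6), 2), 2)), Mul(Rational(5, 13), 63, Pow(Add(-1, 6), 2))), Pow(-9955, -1)) = Mul(Add(Pow(Pow(5, 2), 3), Rational(-504, 13), Mul(Rational(-8, 13), Pow(Pow(5, 2), 2)), Mul(63, Pow(Pow(5, 2), 2)), Mul(Rational(5, 13), 63, Pow(5, 2))), Rational(-1, 9955)) = Mul(Add(Pow(25, 3), Rational(-504, 13), Mul(Rational(-8, 13), Pow(25, 2)), Mul(63, Pow(25, 2)), Mul(Rational(5, 13), 63, 25)), Rational(-1, 9955)) = Mul(Add(15625, Rational(-504, 13), Mul(Rational(-8, 13), 625), Mul(63, 625), Rational(7875, 13)), Rational(-1, 9955)) = Mul(Add(15625, Rational(-504, 13), Rational(-5000, 13), 39375, Rational(7875, 13)), Rational(-1, 9955)) = Mul(Rational(717371, 13), Rational(-1, 9955)) = Rational(-717371, 129415)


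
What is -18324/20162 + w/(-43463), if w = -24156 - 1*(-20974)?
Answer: -366130264/438150503 ≈ -0.83563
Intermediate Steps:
w = -3182 (w = -24156 + 20974 = -3182)
-18324/20162 + w/(-43463) = -18324/20162 - 3182/(-43463) = -18324*1/20162 - 3182*(-1/43463) = -9162/10081 + 3182/43463 = -366130264/438150503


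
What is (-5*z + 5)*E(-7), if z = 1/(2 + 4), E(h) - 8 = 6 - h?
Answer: 175/2 ≈ 87.500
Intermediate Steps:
E(h) = 14 - h (E(h) = 8 + (6 - h) = 14 - h)
z = ⅙ (z = 1/6 = ⅙ ≈ 0.16667)
(-5*z + 5)*E(-7) = (-5*⅙ + 5)*(14 - 1*(-7)) = (-⅚ + 5)*(14 + 7) = (25/6)*21 = 175/2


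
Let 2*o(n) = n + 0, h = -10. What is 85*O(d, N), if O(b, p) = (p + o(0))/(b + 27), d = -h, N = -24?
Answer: -2040/37 ≈ -55.135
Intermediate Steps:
o(n) = n/2 (o(n) = (n + 0)/2 = n/2)
d = 10 (d = -1*(-10) = 10)
O(b, p) = p/(27 + b) (O(b, p) = (p + (½)*0)/(b + 27) = (p + 0)/(27 + b) = p/(27 + b))
85*O(d, N) = 85*(-24/(27 + 10)) = 85*(-24/37) = -2040/37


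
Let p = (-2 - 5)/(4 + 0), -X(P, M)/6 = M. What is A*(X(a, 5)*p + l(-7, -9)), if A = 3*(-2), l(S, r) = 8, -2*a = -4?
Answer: -363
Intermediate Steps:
a = 2 (a = -½*(-4) = 2)
X(P, M) = -6*M
p = -7/4 ≈ -1.7500
A = -6
A*(X(a, 5)*p + l(-7, -9)) = -6*(-6*5*(-7/4) + 8) = -6*(-30*(-7/4) + 8) = -6*(105/2 + 8) = -6*121/2 = -363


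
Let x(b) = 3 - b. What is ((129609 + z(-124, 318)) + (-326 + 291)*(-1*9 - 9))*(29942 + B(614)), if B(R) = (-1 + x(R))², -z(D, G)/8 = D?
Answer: 53081102266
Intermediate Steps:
z(D, G) = -8*D
B(R) = (2 - R)² (B(R) = (-1 + (3 - R))² = (2 - R)²)
((129609 + z(-124, 318)) + (-326 + 291)*(-1*9 - 9))*(29942 + B(614)) = ((129609 - 8*(-124)) + (-326 + 291)*(-1*9 - 9))*(29942 + (-2 + 614)²) = ((129609 + 992) - 35*(-9 - 9))*(29942 + 612²) = (130601 - 35*(-18))*(29942 + 374544) = (130601 + 630)*404486 = 131231*404486 = 53081102266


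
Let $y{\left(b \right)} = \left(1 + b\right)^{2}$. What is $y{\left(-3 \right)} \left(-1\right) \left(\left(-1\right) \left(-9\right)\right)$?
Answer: $-36$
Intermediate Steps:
$y{\left(-3 \right)} \left(-1\right) \left(\left(-1\right) \left(-9\right)\right) = \left(1 - 3\right)^{2} \left(-1\right) \left(\left(-1\right) \left(-9\right)\right) = \left(-2\right)^{2} \left(-1\right) 9 = 4 \left(-1\right) 9 = \left(-4\right) 9 = -36$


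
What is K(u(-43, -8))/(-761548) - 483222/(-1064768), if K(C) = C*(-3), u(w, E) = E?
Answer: 45996399153/101358992608 ≈ 0.45380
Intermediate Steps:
K(C) = -3*C
K(u(-43, -8))/(-761548) - 483222/(-1064768) = -3*(-8)/(-761548) - 483222/(-1064768) = 24*(-1/761548) - 483222*(-1/1064768) = -6/190387 + 241611/532384 = 45996399153/101358992608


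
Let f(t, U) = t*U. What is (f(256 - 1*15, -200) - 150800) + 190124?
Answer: -8876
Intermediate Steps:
f(t, U) = U*t
(f(256 - 1*15, -200) - 150800) + 190124 = (-200*(256 - 1*15) - 150800) + 190124 = (-200*(256 - 15) - 150800) + 190124 = (-200*241 - 150800) + 190124 = (-48200 - 150800) + 190124 = -199000 + 190124 = -8876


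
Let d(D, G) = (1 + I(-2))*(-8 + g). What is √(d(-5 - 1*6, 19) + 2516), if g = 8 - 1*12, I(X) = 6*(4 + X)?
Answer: 2*√590 ≈ 48.580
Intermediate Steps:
I(X) = 24 + 6*X
g = -4 (g = 8 - 12 = -4)
d(D, G) = -156 (d(D, G) = (1 + (24 + 6*(-2)))*(-8 - 4) = (1 + (24 - 12))*(-12) = (1 + 12)*(-12) = 13*(-12) = -156)
√(d(-5 - 1*6, 19) + 2516) = √(-156 + 2516) = √2360 = 2*√590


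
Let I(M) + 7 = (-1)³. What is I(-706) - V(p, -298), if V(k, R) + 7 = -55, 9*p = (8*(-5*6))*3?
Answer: 54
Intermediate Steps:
I(M) = -8 (I(M) = -7 + (-1)³ = -7 - 1 = -8)
p = -80 (p = ((8*(-5*6))*3)/9 = ((8*(-30))*3)/9 = (-240*3)/9 = (⅑)*(-720) = -80)
V(k, R) = -62 (V(k, R) = -7 - 55 = -62)
I(-706) - V(p, -298) = -8 - 1*(-62) = -8 + 62 = 54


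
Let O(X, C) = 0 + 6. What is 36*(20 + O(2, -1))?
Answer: 936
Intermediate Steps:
O(X, C) = 6
36*(20 + O(2, -1)) = 36*(20 + 6) = 36*26 = 936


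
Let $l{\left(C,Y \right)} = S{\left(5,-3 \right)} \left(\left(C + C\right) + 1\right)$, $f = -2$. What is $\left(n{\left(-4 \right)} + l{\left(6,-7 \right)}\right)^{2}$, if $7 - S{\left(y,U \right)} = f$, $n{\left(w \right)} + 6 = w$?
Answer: $11449$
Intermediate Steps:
$n{\left(w \right)} = -6 + w$
$S{\left(y,U \right)} = 9$ ($S{\left(y,U \right)} = 7 - -2 = 7 + 2 = 9$)
$l{\left(C,Y \right)} = 9 + 18 C$ ($l{\left(C,Y \right)} = 9 \left(\left(C + C\right) + 1\right) = 9 \left(2 C + 1\right) = 9 \left(1 + 2 C\right) = 9 + 18 C$)
$\left(n{\left(-4 \right)} + l{\left(6,-7 \right)}\right)^{2} = \left(\left(-6 - 4\right) + \left(9 + 18 \cdot 6\right)\right)^{2} = \left(-10 + \left(9 + 108\right)\right)^{2} = \left(-10 + 117\right)^{2} = 107^{2} = 11449$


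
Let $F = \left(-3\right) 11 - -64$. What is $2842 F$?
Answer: $88102$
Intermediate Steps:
$F = 31$ ($F = -33 + 64 = 31$)
$2842 F = 2842 \cdot 31 = 88102$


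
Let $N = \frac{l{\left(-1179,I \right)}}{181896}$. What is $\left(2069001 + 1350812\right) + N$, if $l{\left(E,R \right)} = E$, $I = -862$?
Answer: $\frac{207350101423}{60632} \approx 3.4198 \cdot 10^{6}$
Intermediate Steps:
$N = - \frac{393}{60632}$ ($N = - \frac{1179}{181896} = \left(-1179\right) \frac{1}{181896} = - \frac{393}{60632} \approx -0.0064817$)
$\left(2069001 + 1350812\right) + N = \left(2069001 + 1350812\right) - \frac{393}{60632} = 3419813 - \frac{393}{60632} = \frac{207350101423}{60632}$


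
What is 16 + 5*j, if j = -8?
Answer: -24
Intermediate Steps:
16 + 5*j = 16 + 5*(-8) = 16 - 40 = -24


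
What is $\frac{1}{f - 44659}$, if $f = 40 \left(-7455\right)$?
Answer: $- \frac{1}{342859} \approx -2.9167 \cdot 10^{-6}$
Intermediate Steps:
$f = -298200$
$\frac{1}{f - 44659} = \frac{1}{-298200 - 44659} = \frac{1}{-342859} = - \frac{1}{342859}$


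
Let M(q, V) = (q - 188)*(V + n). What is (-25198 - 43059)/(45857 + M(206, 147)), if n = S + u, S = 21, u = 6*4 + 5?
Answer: -68257/49403 ≈ -1.3816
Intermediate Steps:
u = 29 (u = 24 + 5 = 29)
n = 50 (n = 21 + 29 = 50)
M(q, V) = (-188 + q)*(50 + V) (M(q, V) = (q - 188)*(V + 50) = (-188 + q)*(50 + V))
(-25198 - 43059)/(45857 + M(206, 147)) = (-25198 - 43059)/(45857 + (-9400 - 188*147 + 50*206 + 147*206)) = -68257/(45857 + (-9400 - 27636 + 10300 + 30282)) = -68257/(45857 + 3546) = -68257/49403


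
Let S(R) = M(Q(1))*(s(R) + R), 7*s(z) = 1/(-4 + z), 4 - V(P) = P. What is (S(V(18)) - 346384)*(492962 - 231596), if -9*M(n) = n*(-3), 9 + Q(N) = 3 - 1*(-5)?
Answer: -814786021301/9 ≈ -9.0532e+10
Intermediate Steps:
V(P) = 4 - P
s(z) = 1/(7*(-4 + z))
Q(N) = -1 (Q(N) = -9 + (3 - 1*(-5)) = -9 + (3 + 5) = -9 + 8 = -1)
M(n) = n/3 (M(n) = -n*(-3)/9 = -(-1)*n/3 = n/3)
S(R) = -R/3 - 1/(21*(-4 + R)) (S(R) = ((⅓)*(-1))*(1/(7*(-4 + R)) + R) = -(R + 1/(7*(-4 + R)))/3 = -R/3 - 1/(21*(-4 + R)))
(S(V(18)) - 346384)*(492962 - 231596) = ((-1 - 7*(4 - 1*18)*(-4 + (4 - 1*18)))/(21*(-4 + (4 - 1*18))) - 346384)*(492962 - 231596) = ((-1 - 7*(4 - 18)*(-4 + (4 - 18)))/(21*(-4 + (4 - 18))) - 346384)*261366 = ((-1 - 7*(-14)*(-4 - 14))/(21*(-4 - 14)) - 346384)*261366 = ((1/21)*(-1 - 7*(-14)*(-18))/(-18) - 346384)*261366 = ((1/21)*(-1/18)*(-1 - 1764) - 346384)*261366 = ((1/21)*(-1/18)*(-1765) - 346384)*261366 = (1765/378 - 346384)*261366 = -130931387/378*261366 = -814786021301/9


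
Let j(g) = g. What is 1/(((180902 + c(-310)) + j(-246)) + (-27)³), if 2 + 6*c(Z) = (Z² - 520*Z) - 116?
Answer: 3/611510 ≈ 4.9059e-6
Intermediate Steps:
c(Z) = -59/3 - 260*Z/3 + Z²/6 (c(Z) = -⅓ + ((Z² - 520*Z) - 116)/6 = -⅓ + (-116 + Z² - 520*Z)/6 = -⅓ + (-58/3 - 260*Z/3 + Z²/6) = -59/3 - 260*Z/3 + Z²/6)
1/(((180902 + c(-310)) + j(-246)) + (-27)³) = 1/(((180902 + (-59/3 - 260/3*(-310) + (⅙)*(-310)²)) - 246) + (-27)³) = 1/(((180902 + (-59/3 + 80600/3 + (⅙)*96100)) - 246) - 19683) = 1/(((180902 + (-59/3 + 80600/3 + 48050/3)) - 246) - 19683) = 1/(((180902 + 128591/3) - 246) - 19683) = 1/((671297/3 - 246) - 19683) = 1/(670559/3 - 19683) = 1/(611510/3) = 3/611510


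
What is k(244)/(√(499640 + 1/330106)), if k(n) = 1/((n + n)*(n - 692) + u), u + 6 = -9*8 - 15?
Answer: -√54445756428685146/36073905075377997 ≈ -6.4683e-9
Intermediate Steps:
u = -93 (u = -6 + (-9*8 - 15) = -6 + (-72 - 15) = -6 - 87 = -93)
k(n) = 1/(-93 + 2*n*(-692 + n)) (k(n) = 1/((n + n)*(n - 692) - 93) = 1/((2*n)*(-692 + n) - 93) = 1/(2*n*(-692 + n) - 93) = 1/(-93 + 2*n*(-692 + n)))
k(244)/(√(499640 + 1/330106)) = 1/((-93 - 1384*244 + 2*244²)*(√(499640 + 1/330106))) = 1/((-93 - 337696 + 2*59536)*(√(499640 + 1/330106))) = 1/((-93 - 337696 + 119072)*(√(164934161841/330106))) = 1/((-218717)*((√54445756428685146/330106))) = -√54445756428685146/36073905075377997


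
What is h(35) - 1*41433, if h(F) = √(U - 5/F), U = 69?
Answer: -41433 + √3374/7 ≈ -41425.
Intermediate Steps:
h(F) = √(69 - 5/F)
h(35) - 1*41433 = √(69 - 5/35) - 1*41433 = √(69 - 5*1/35) - 41433 = √(69 - ⅐) - 41433 = √(482/7) - 41433 = √3374/7 - 41433 = -41433 + √3374/7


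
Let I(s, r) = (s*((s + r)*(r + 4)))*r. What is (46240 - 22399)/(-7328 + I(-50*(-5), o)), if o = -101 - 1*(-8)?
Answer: 23841/324864922 ≈ 7.3387e-5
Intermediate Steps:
o = -93 (o = -101 + 8 = -93)
I(s, r) = r*s*(4 + r)*(r + s) (I(s, r) = (s*((r + s)*(4 + r)))*r = (s*((4 + r)*(r + s)))*r = (s*(4 + r)*(r + s))*r = r*s*(4 + r)*(r + s))
(46240 - 22399)/(-7328 + I(-50*(-5), o)) = (46240 - 22399)/(-7328 - 93*(-50*(-5))*((-93)² + 4*(-93) + 4*(-50*(-5)) - (-4650)*(-5))) = 23841/(-7328 - 93*250*(8649 - 372 + 4*250 - 93*250)) = 23841/(-7328 - 93*250*(8649 - 372 + 1000 - 23250)) = 23841/(-7328 - 93*250*(-13973)) = 23841/(-7328 + 324872250) = 23841/324864922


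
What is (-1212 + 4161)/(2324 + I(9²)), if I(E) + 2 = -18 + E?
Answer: 983/795 ≈ 1.2365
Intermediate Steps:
I(E) = -20 + E (I(E) = -2 + (-18 + E) = -20 + E)
(-1212 + 4161)/(2324 + I(9²)) = (-1212 + 4161)/(2324 + (-20 + 9²)) = 2949/(2324 + (-20 + 81)) = 2949/(2324 + 61) = 2949/2385 = 2949*(1/2385) = 983/795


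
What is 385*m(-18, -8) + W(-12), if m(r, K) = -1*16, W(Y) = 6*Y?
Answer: -6232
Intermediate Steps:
m(r, K) = -16
385*m(-18, -8) + W(-12) = 385*(-16) + 6*(-12) = -6160 - 72 = -6232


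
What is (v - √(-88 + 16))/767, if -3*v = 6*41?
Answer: -82/767 - 6*I*√2/767 ≈ -0.10691 - 0.011063*I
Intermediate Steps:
v = -82 (v = -2*41 = -⅓*246 = -82)
(v - √(-88 + 16))/767 = (-82 - √(-88 + 16))/767 = (-82 - √(-72))*(1/767) = (-82 - 6*I*√2)*(1/767) = -82/767 - 6*I*√2/767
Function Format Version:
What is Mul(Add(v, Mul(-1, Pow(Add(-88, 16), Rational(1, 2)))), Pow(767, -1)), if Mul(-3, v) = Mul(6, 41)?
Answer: Add(Rational(-82, 767), Mul(Rational(-6, 767), I, Pow(2, Rational(1, 2)))) ≈ Add(-0.10691, Mul(-0.011063, I))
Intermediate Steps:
v = -82 (v = Mul(Rational(-1, 3), Mul(6, 41)) = Mul(Rational(-1, 3), 246) = -82)
Mul(Add(v, Mul(-1, Pow(Add(-88, 16), Rational(1, 2)))), Pow(767, -1)) = Mul(Add(-82, Mul(-1, Pow(Add(-88, 16), Rational(1, 2)))), Pow(767, -1)) = Mul(Add(-82, Mul(-1, Pow(-72, Rational(1, 2)))), Rational(1, 767)) = Mul(Add(-82, Mul(-1, Mul(6, I, Pow(2, Rational(1, 2))))), Rational(1, 767)) = Mul(Add(-82, Mul(-6, I, Pow(2, Rational(1, 2)))), Rational(1, 767)) = Add(Rational(-82, 767), Mul(Rational(-6, 767), I, Pow(2, Rational(1, 2))))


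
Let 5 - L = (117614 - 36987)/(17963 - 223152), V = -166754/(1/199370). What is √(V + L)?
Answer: 2*I*√349932458226800057118/205189 ≈ 1.8233e+5*I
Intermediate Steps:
V = -33245744980 (V = -166754/1/199370 = -166754*199370 = -33245744980)
L = 1106572/205189 (L = 5 - (117614 - 36987)/(17963 - 223152) = 5 - 80627/(-205189) = 5 - 80627*(-1)/205189 = 5 - 1*(-80627/205189) = 5 + 80627/205189 = 1106572/205189 ≈ 5.3929)
√(V + L) = √(-33245744980 + 1106572/205189) = √(-6821661165594648/205189) = 2*I*√349932458226800057118/205189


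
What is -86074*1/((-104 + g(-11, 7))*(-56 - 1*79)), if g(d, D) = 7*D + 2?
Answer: -86074/7155 ≈ -12.030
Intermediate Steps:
g(d, D) = 2 + 7*D
-86074*1/((-104 + g(-11, 7))*(-56 - 1*79)) = -86074*1/((-104 + (2 + 7*7))*(-56 - 1*79)) = -86074*1/((-104 + (2 + 49))*(-56 - 79)) = -86074*(-1/(135*(-104 + 51))) = -86074/((-135*(-53))) = -86074/7155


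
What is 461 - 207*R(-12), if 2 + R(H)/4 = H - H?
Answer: 2117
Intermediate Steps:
R(H) = -8 (R(H) = -8 + 4*(H - H) = -8 + 4*0 = -8 + 0 = -8)
461 - 207*R(-12) = 461 - 207*(-8) = 461 + 1656 = 2117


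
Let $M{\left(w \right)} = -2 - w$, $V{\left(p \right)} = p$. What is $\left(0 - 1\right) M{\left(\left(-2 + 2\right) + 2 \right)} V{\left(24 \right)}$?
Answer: $96$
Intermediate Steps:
$\left(0 - 1\right) M{\left(\left(-2 + 2\right) + 2 \right)} V{\left(24 \right)} = \left(0 - 1\right) \left(-2 - \left(\left(-2 + 2\right) + 2\right)\right) 24 = - (-2 - \left(0 + 2\right)) 24 = - (-2 - 2) 24 = \left(-1\right) \left(-4\right) 24 = 4 \cdot 24 = 96$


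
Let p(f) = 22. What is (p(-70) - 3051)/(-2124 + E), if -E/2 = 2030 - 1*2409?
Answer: 3029/1366 ≈ 2.2174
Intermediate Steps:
E = 758 (E = -2*(2030 - 1*2409) = -2*(2030 - 2409) = -2*(-379) = 758)
(p(-70) - 3051)/(-2124 + E) = (22 - 3051)/(-2124 + 758) = -3029/(-1366) = -3029*(-1/1366) = 3029/1366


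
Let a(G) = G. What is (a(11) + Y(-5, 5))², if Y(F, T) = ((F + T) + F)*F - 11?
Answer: 625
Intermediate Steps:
Y(F, T) = -11 + F*(T + 2*F) (Y(F, T) = (T + 2*F)*F - 11 = F*(T + 2*F) - 11 = -11 + F*(T + 2*F))
(a(11) + Y(-5, 5))² = (11 + (-11 + 2*(-5)² - 5*5))² = (11 + (-11 + 2*25 - 25))² = (11 + (-11 + 50 - 25))² = (11 + 14)² = 25² = 625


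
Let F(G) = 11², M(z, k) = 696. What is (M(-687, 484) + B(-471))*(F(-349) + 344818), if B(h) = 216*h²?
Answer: 16528908420528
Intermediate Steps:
F(G) = 121
(M(-687, 484) + B(-471))*(F(-349) + 344818) = (696 + 216*(-471)²)*(121 + 344818) = (696 + 216*221841)*344939 = (696 + 47917656)*344939 = 47918352*344939 = 16528908420528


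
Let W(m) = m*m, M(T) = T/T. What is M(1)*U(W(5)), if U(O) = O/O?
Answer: 1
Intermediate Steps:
M(T) = 1
W(m) = m²
U(O) = 1
M(1)*U(W(5)) = 1*1 = 1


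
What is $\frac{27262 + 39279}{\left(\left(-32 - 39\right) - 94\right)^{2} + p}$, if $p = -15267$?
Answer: $\frac{66541}{11958} \approx 5.5646$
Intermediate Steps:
$\frac{27262 + 39279}{\left(\left(-32 - 39\right) - 94\right)^{2} + p} = \frac{27262 + 39279}{\left(\left(-32 - 39\right) - 94\right)^{2} - 15267} = \frac{66541}{\left(\left(-32 - 39\right) - 94\right)^{2} - 15267} = \frac{66541}{\left(-71 - 94\right)^{2} - 15267} = \frac{66541}{\left(-165\right)^{2} - 15267} = \frac{66541}{27225 - 15267} = \frac{66541}{11958}$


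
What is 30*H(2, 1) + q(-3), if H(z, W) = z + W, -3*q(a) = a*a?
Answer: 87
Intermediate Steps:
q(a) = -a**2/3 (q(a) = -a*a/3 = -a**2/3)
H(z, W) = W + z
30*H(2, 1) + q(-3) = 30*(1 + 2) - 1/3*(-3)**2 = 30*3 - 1/3*9 = 90 - 3 = 87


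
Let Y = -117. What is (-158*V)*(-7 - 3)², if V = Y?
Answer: 1848600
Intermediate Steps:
V = -117
(-158*V)*(-7 - 3)² = (-158*(-117))*(-7 - 3)² = 18486*(-10)² = 18486*100 = 1848600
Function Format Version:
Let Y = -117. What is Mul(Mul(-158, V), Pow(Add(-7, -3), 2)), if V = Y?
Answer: 1848600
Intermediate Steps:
V = -117
Mul(Mul(-158, V), Pow(Add(-7, -3), 2)) = Mul(Mul(-158, -117), Pow(Add(-7, -3), 2)) = Mul(18486, Pow(-10, 2)) = Mul(18486, 100) = 1848600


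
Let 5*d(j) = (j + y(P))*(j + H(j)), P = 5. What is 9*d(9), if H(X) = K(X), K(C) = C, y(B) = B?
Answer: 2268/5 ≈ 453.60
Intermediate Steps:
H(X) = X
d(j) = 2*j*(5 + j)/5 (d(j) = ((j + 5)*(j + j))/5 = ((5 + j)*(2*j))/5 = (2*j*(5 + j))/5 = 2*j*(5 + j)/5)
9*d(9) = 9*((2/5)*9*(5 + 9)) = 9*((2/5)*9*14) = 9*(252/5) = 2268/5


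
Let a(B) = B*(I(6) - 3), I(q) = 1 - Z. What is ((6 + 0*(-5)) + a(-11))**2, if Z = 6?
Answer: 8836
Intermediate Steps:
I(q) = -5 (I(q) = 1 - 1*6 = 1 - 6 = -5)
a(B) = -8*B (a(B) = B*(-5 - 3) = B*(-8) = -8*B)
((6 + 0*(-5)) + a(-11))**2 = ((6 + 0*(-5)) - 8*(-11))**2 = ((6 + 0) + 88)**2 = (6 + 88)**2 = 94**2 = 8836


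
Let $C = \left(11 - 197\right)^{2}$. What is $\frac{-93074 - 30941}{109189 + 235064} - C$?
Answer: $- \frac{11909900803}{344253} \approx -34596.0$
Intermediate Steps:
$C = 34596$ ($C = \left(11 - 197\right)^{2} = \left(-186\right)^{2} = 34596$)
$\frac{-93074 - 30941}{109189 + 235064} - C = \frac{-93074 - 30941}{109189 + 235064} - 34596 = - \frac{124015}{344253} - 34596 = - \frac{11909900803}{344253}$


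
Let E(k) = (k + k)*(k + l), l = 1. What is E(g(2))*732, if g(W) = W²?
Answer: 29280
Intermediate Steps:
E(k) = 2*k*(1 + k) (E(k) = (k + k)*(k + 1) = (2*k)*(1 + k) = 2*k*(1 + k))
E(g(2))*732 = (2*2²*(1 + 2²))*732 = (2*4*(1 + 4))*732 = (2*4*5)*732 = 40*732 = 29280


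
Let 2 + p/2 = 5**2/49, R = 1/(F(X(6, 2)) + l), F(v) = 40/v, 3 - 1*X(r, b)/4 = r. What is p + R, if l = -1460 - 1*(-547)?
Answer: -401501/134701 ≈ -2.9807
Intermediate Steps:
X(r, b) = 12 - 4*r
l = -913 (l = -1460 + 547 = -913)
R = -3/2749 (R = 1/(40/(12 - 4*6) - 913) = 1/(40/(12 - 24) - 913) = 1/(40/(-12) - 913) = 1/(40*(-1/12) - 913) = 1/(-10/3 - 913) = 1/(-2749/3) = -3/2749 ≈ -0.0010913)
p = -146/49 (p = -4 + 2*(5**2/49) = -4 + 2*((1/49)*25) = -4 + 2*(25/49) = -4 + 50/49 = -146/49 ≈ -2.9796)
p + R = -146/49 - 3/2749 = -401501/134701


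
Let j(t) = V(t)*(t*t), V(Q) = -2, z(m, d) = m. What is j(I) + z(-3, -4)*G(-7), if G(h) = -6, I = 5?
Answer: -32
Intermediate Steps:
j(t) = -2*t² (j(t) = -2*t*t = -2*t²)
j(I) + z(-3, -4)*G(-7) = -2*5² - 3*(-6) = -2*25 + 18 = -50 + 18 = -32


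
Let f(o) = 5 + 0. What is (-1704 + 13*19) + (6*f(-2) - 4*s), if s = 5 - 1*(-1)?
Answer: -1451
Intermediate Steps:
f(o) = 5
s = 6 (s = 5 + 1 = 6)
(-1704 + 13*19) + (6*f(-2) - 4*s) = (-1704 + 13*19) + (6*5 - 4*6) = (-1704 + 247) + (30 - 24) = -1457 + 6 = -1451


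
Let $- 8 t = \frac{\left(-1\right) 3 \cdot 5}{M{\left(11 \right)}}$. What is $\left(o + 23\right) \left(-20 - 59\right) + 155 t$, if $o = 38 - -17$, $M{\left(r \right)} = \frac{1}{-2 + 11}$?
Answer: $- \frac{28371}{8} \approx -3546.4$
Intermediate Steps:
$M{\left(r \right)} = \frac{1}{9}$
$o = 55$ ($o = 38 + 17 = 55$)
$t = \frac{135}{8}$ ($t = - \frac{\left(-1\right) 3 \cdot 5 \frac{1}{\frac{1}{9}}}{8} = - \frac{\left(-3\right) 5 \cdot 9}{8} = - \frac{\left(-15\right) 9}{8} = \left(- \frac{1}{8}\right) \left(-135\right) = \frac{135}{8} \approx 16.875$)
$\left(o + 23\right) \left(-20 - 59\right) + 155 t = \left(55 + 23\right) \left(-20 - 59\right) + 155 \cdot \frac{135}{8} = 78 \left(-79\right) + \frac{20925}{8} = -6162 + \frac{20925}{8} = - \frac{28371}{8}$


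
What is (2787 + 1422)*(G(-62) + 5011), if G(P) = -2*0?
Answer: 21091299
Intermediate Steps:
G(P) = 0
(2787 + 1422)*(G(-62) + 5011) = (2787 + 1422)*(0 + 5011) = 4209*5011 = 21091299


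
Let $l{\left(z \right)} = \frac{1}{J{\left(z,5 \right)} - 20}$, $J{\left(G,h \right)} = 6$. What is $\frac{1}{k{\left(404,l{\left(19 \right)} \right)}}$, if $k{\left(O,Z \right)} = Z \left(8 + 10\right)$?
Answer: $- \frac{7}{9} \approx -0.77778$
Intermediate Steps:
$l{\left(z \right)} = - \frac{1}{14}$ ($l{\left(z \right)} = \frac{1}{6 - 20} = \frac{1}{-14} = - \frac{1}{14}$)
$k{\left(O,Z \right)} = 18 Z$ ($k{\left(O,Z \right)} = Z 18 = 18 Z$)
$\frac{1}{k{\left(404,l{\left(19 \right)} \right)}} = \frac{1}{18 \left(- \frac{1}{14}\right)} = \frac{1}{- \frac{9}{7}} = - \frac{7}{9}$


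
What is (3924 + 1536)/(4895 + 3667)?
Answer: 910/1427 ≈ 0.63770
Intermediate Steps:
(3924 + 1536)/(4895 + 3667) = 5460/8562 = 5460*(1/8562) = 910/1427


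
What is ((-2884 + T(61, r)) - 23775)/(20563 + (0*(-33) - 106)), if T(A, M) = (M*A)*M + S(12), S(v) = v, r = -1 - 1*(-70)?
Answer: 263774/20457 ≈ 12.894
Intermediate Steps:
r = 69 (r = -1 + 70 = 69)
T(A, M) = 12 + A*M² (T(A, M) = (M*A)*M + 12 = (A*M)*M + 12 = A*M² + 12 = 12 + A*M²)
((-2884 + T(61, r)) - 23775)/(20563 + (0*(-33) - 106)) = ((-2884 + (12 + 61*69²)) - 23775)/(20563 + (0*(-33) - 106)) = ((-2884 + (12 + 61*4761)) - 23775)/(20563 + (0 - 106)) = ((-2884 + (12 + 290421)) - 23775)/(20563 - 106) = ((-2884 + 290433) - 23775)/20457 = (287549 - 23775)*(1/20457) = 263774*(1/20457) = 263774/20457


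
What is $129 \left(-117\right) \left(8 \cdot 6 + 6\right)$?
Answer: $-815022$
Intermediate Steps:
$129 \left(-117\right) \left(8 \cdot 6 + 6\right) = - 15093 \left(48 + 6\right) = \left(-15093\right) 54 = -815022$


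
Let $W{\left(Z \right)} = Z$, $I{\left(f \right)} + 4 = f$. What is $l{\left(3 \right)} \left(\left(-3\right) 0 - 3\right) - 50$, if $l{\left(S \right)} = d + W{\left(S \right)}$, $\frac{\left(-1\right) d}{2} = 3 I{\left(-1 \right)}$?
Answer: $-149$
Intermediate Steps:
$I{\left(f \right)} = -4 + f$
$d = 30$ ($d = - 2 \cdot 3 \left(-4 - 1\right) = - 2 \cdot 3 \left(-5\right) = \left(-2\right) \left(-15\right) = 30$)
$l{\left(S \right)} = 30 + S$
$l{\left(3 \right)} \left(\left(-3\right) 0 - 3\right) - 50 = \left(30 + 3\right) \left(\left(-3\right) 0 - 3\right) - 50 = 33 \left(0 - 3\right) - 50 = 33 \left(-3\right) - 50 = -99 - 50 = -149$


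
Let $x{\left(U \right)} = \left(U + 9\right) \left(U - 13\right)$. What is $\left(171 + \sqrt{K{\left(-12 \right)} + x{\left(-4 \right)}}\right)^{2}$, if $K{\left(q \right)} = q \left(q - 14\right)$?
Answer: $\left(171 + \sqrt{227}\right)^{2} \approx 34621.0$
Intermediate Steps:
$K{\left(q \right)} = q \left(-14 + q\right)$
$x{\left(U \right)} = \left(-13 + U\right) \left(9 + U\right)$ ($x{\left(U \right)} = \left(9 + U\right) \left(-13 + U\right) = \left(-13 + U\right) \left(9 + U\right)$)
$\left(171 + \sqrt{K{\left(-12 \right)} + x{\left(-4 \right)}}\right)^{2} = \left(171 + \sqrt{- 12 \left(-14 - 12\right) - \left(101 - 16\right)}\right)^{2} = \left(171 + \sqrt{\left(-12\right) \left(-26\right) + \left(-117 + 16 + 16\right)}\right)^{2} = \left(171 + \sqrt{312 - 85}\right)^{2} = \left(171 + \sqrt{227}\right)^{2}$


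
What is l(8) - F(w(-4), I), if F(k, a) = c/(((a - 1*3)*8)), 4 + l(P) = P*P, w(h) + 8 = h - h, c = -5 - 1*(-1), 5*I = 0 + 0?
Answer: 359/6 ≈ 59.833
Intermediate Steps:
I = 0 (I = (0 + 0)/5 = (1/5)*0 = 0)
c = -4 (c = -5 + 1 = -4)
w(h) = -8 (w(h) = -8 + (h - h) = -8 + 0 = -8)
l(P) = -4 + P**2 (l(P) = -4 + P*P = -4 + P**2)
F(k, a) = -4/(-24 + 8*a) (F(k, a) = -4*1/(8*(a - 1*3)) = -4*1/(8*(a - 3)) = -4*1/(8*(-3 + a)) = -4/(-24 + 8*a))
l(8) - F(w(-4), I) = (-4 + 8**2) - (-1)/(-6 + 2*0) = (-4 + 64) - (-1)/(-6 + 0) = 60 - (-1)/(-6) = 60 - (-1)*(-1)/6 = 60 - 1*1/6 = 60 - 1/6 = 359/6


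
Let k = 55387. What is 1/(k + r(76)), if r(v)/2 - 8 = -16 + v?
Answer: 1/55523 ≈ 1.8011e-5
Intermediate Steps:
r(v) = -16 + 2*v (r(v) = 16 + 2*(-16 + v) = 16 + (-32 + 2*v) = -16 + 2*v)
1/(k + r(76)) = 1/(55387 + (-16 + 2*76)) = 1/(55387 + (-16 + 152)) = 1/(55387 + 136) = 1/55523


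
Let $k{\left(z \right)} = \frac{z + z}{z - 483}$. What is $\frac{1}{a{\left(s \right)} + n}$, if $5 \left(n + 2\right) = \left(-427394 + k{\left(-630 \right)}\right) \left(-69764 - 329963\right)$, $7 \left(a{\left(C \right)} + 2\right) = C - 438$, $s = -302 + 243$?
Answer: $\frac{265}{9054544832719} \approx 2.9267 \cdot 10^{-11}$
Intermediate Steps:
$s = -59$
$a{\left(C \right)} = - \frac{452}{7} + \frac{C}{7}$ ($a{\left(C \right)} = -2 + \frac{C - 438}{7} = -2 + \frac{-438 + C}{7} = -2 + \left(- \frac{438}{7} + \frac{C}{7}\right) = - \frac{452}{7} + \frac{C}{7}$)
$k{\left(z \right)} = \frac{2 z}{-483 + z}$
$n = \frac{9054544852064}{265}$ ($n = -2 + \frac{\left(-427394 + 2 \left(-630\right) \frac{1}{-483 - 630}\right) \left(-69764 - 329963\right)}{5} = -2 + \frac{\left(-427394 + 2 \left(-630\right) \frac{1}{-1113}\right) \left(-399727\right)}{5} = -2 + \frac{\left(-427394 + 2 \left(-630\right) \left(- \frac{1}{1113}\right)\right) \left(-399727\right)}{5} = -2 + \frac{\left(-427394 + \frac{60}{53}\right) \left(-399727\right)}{5} = -2 + \frac{\left(- \frac{22651822}{53}\right) \left(-399727\right)}{5} = -2 + \frac{1}{5} \cdot \frac{9054544852594}{53} = -2 + \frac{9054544852594}{265} = \frac{9054544852064}{265} \approx 3.4168 \cdot 10^{10}$)
$\frac{1}{a{\left(s \right)} + n} = \frac{1}{\left(- \frac{452}{7} + \frac{1}{7} \left(-59\right)\right) + \frac{9054544852064}{265}} = \frac{1}{\left(- \frac{452}{7} - \frac{59}{7}\right) + \frac{9054544852064}{265}} = \frac{1}{-73 + \frac{9054544852064}{265}} = \frac{1}{\frac{9054544832719}{265}} = \frac{265}{9054544832719}$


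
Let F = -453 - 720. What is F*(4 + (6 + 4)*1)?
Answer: -16422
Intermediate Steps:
F = -1173
F*(4 + (6 + 4)*1) = -1173*(4 + (6 + 4)*1) = -1173*(4 + 10*1) = -1173*(4 + 10) = -1173*14 = -16422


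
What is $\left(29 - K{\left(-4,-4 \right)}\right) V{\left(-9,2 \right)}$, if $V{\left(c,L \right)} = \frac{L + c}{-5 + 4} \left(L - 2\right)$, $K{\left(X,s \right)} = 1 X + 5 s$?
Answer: $0$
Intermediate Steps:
$K{\left(X,s \right)} = X + 5 s$
$V{\left(c,L \right)} = \left(-2 + L\right) \left(- L - c\right)$ ($V{\left(c,L \right)} = \frac{L + c}{-1} \left(-2 + L\right) = \left(L + c\right) \left(-1\right) \left(-2 + L\right) = \left(- L - c\right) \left(-2 + L\right) = \left(-2 + L\right) \left(- L - c\right)$)
$\left(29 - K{\left(-4,-4 \right)}\right) V{\left(-9,2 \right)} = \left(29 - \left(-4 + 5 \left(-4\right)\right)\right) \left(- 2^{2} + 2 \cdot 2 + 2 \left(-9\right) - 2 \left(-9\right)\right) = \left(29 - \left(-4 - 20\right)\right) \left(\left(-1\right) 4 + 4 - 18 + 18\right) = \left(29 - -24\right) \left(-4 + 4 - 18 + 18\right) = \left(29 + 24\right) 0 = 53 \cdot 0 = 0$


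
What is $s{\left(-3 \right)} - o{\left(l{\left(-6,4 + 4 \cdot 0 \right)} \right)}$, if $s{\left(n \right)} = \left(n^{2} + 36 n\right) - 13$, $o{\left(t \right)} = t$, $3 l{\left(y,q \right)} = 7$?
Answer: $- \frac{343}{3} \approx -114.33$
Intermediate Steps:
$l{\left(y,q \right)} = \frac{7}{3}$ ($l{\left(y,q \right)} = \frac{1}{3} \cdot 7 = \frac{7}{3}$)
$s{\left(n \right)} = -13 + n^{2} + 36 n$
$s{\left(-3 \right)} - o{\left(l{\left(-6,4 + 4 \cdot 0 \right)} \right)} = \left(-13 + \left(-3\right)^{2} + 36 \left(-3\right)\right) - \frac{7}{3} = \left(-13 + 9 - 108\right) - \frac{7}{3} = -112 - \frac{7}{3} = - \frac{343}{3}$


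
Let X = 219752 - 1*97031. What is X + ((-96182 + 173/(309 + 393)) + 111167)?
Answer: 96669785/702 ≈ 1.3771e+5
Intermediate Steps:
X = 122721 (X = 219752 - 97031 = 122721)
X + ((-96182 + 173/(309 + 393)) + 111167) = 122721 + ((-96182 + 173/(309 + 393)) + 111167) = 122721 + ((-96182 + 173/702) + 111167) = 122721 + (-67519591/702 + 111167) = 122721 + 10519643/702 = 96669785/702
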